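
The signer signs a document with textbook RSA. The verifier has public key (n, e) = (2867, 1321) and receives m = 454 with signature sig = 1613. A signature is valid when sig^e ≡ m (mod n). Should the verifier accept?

sig^2 ≡ 1613^2 = 2601769 ≡ 1400
sig^4 ≡ 1400^2 = 1960000 ≡ 1839
sig^8 ≡ 1839^2 = 3381921 ≡ 1728
sig^16 ≡ 1728^2 = 2985984 ≡ 1437
sig^32 ≡ 1437^2 = 2064969 ≡ 729
sig^64 ≡ 729^2 = 531441 ≡ 1046
sig^128 ≡ 1046^2 = 1094116 ≡ 1789
sig^256 ≡ 1789^2 = 3200521 ≡ 949
sig^512 ≡ 949^2 = 900601 ≡ 363
sig^1024 ≡ 363^2 = 131769 ≡ 2754
1321 = 1024 + 256 + 32 + 8 + 1, so sig^1321 ≡ 2754·949·729·1728·1613 ≡ 454 (mod 2867)
sig^1321 mod 2867 = 454 matches m.

accept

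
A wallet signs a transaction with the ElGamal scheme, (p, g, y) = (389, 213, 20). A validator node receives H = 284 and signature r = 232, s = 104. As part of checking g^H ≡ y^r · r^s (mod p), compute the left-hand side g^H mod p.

Squares mod 389: 213^1≡213, 213^2≡245, 213^4≡119, 213^8≡157, 213^16≡142, 213^32≡325, 213^64≡206, 213^128≡35, 213^256≡58
284 = 256 + 16 + 8 + 4, so 213^284 ≡ 58·142·157·119 ≡ 348 (mod 389)

348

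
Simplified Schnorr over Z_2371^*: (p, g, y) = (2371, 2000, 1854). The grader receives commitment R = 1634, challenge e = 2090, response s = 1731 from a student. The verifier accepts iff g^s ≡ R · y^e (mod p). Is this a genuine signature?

g^s mod p:
Squares mod 2371: 2000^1≡2000, 2000^2≡123, 2000^4≡903, 2000^8≡2156, 2000^16≡1176, 2000^32≡683, 2000^64≡1773, 2000^128≡1954, 2000^256≡806, 2000^512≡2353, 2000^1024≡324
1731 = 1024 + 512 + 128 + 64 + 2 + 1, so 2000^1731 ≡ 324·2353·1954·1773·123·2000 ≡ 536 (mod 2371)
R · y^e mod p:
Squares mod 2371: 1854^1≡1854, 1854^2≡1737, 1854^4≡1257, 1854^8≡963, 1854^16≡308, 1854^32≡24, 1854^64≡576, 1854^128≡2207, 1854^256≡815, 1854^512≡345, 1854^1024≡475, 1854^2048≡380
2090 = 2048 + 32 + 8 + 2, so 1854^2090 ≡ 380·24·963·1737 ≡ 1087 (mod 2371)
1634·1087 = 1776158 ≡ 279 (mod 2371)
536 ≠ 279; the check fails.

forged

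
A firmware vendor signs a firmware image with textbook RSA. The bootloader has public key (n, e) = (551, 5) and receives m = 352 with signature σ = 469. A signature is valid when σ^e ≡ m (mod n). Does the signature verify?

σ^2 ≡ 469^2 = 219961 ≡ 112
σ^4 ≡ 112^2 = 12544 ≡ 422
5 = 4 + 1, so σ^5 ≡ 422·469 ≡ 109 (mod 551)
109 ≠ 352, so verification fails.

does not verify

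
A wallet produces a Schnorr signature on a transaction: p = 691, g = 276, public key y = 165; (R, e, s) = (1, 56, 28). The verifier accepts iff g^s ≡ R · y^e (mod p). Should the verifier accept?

accept

g^s mod p:
276^2 = 76176 ≡ 166
276^4 ≡ 166^2 = 27556 ≡ 607
276^8 ≡ 607^2 = 368449 ≡ 146
276^16 ≡ 146^2 = 21316 ≡ 586
28 = 16 + 8 + 4, so 276^28 ≡ 586·146·607 ≡ 387 (mod 691)
R · y^e mod p:
165^2 = 27225 ≡ 276
165^4 ≡ 276^2 = 76176 ≡ 166
165^8 ≡ 166^2 = 27556 ≡ 607
165^16 ≡ 607^2 = 368449 ≡ 146
165^32 ≡ 146^2 = 21316 ≡ 586
56 = 32 + 16 + 8, so 165^56 ≡ 586·146·607 ≡ 387 (mod 691)
1·387 = 387 ≡ 387 (mod 691)
387 ≡ 387 (mod 691); signature holds.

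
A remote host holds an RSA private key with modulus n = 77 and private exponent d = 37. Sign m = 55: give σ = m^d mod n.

m^2 ≡ 55^2 = 3025 ≡ 22
m^4 ≡ 22^2 = 484 ≡ 22
m^8 ≡ 22^2 = 484 ≡ 22
m^16 ≡ 22^2 = 484 ≡ 22
m^32 ≡ 22^2 = 484 ≡ 22
37 = 32 + 4 + 1, so m^37 ≡ 22·22·55 ≡ 55 (mod 77)

55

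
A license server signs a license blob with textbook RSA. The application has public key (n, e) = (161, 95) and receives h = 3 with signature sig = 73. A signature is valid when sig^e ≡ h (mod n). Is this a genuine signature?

Squares mod 161: sig^1≡73, sig^2≡16, sig^4≡95, sig^8≡9, sig^16≡81, sig^32≡121, sig^64≡151
95 = 64 + 16 + 8 + 4 + 2 + 1, so sig^95 ≡ 151·81·9·95·16·73 ≡ 54 (mod 161)
The recovered value 54 does not match the digest 3.

forged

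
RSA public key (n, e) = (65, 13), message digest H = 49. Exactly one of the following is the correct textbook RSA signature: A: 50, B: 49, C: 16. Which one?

Candidate A: Squares mod 65: 50^1≡50, 50^2≡30, 50^4≡55, 50^8≡35; 13 = 8 + 4 + 1, so 50^13 ≡ 35·55·50 ≡ 50 (mod 65)
Candidate B: Squares mod 65: 49^1≡49, 49^2≡61, 49^4≡16, 49^8≡61; 13 = 8 + 4 + 1, so 49^13 ≡ 61·16·49 ≡ 49 (mod 65)
  → matches H = 49
Candidate C: Squares mod 65: 16^1≡16, 16^2≡61, 16^4≡16, 16^8≡61; 13 = 8 + 4 + 1, so 16^13 ≡ 61·16·16 ≡ 16 (mod 65)

B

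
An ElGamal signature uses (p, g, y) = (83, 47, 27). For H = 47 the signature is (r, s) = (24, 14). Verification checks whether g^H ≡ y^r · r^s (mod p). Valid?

no

Left side g^H mod p:
47^47 mod 83 = 66
Right side y^r · r^s mod p:
27^24 mod 83 = 30
24^14 mod 83 = 61
30·61 = 1830 ≡ 4 (mod 83)
66 ≠ 4, so verification fails.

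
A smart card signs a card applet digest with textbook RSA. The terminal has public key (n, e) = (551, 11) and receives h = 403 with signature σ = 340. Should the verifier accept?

σ^2 ≡ 340^2 = 115600 ≡ 441
σ^4 ≡ 441^2 = 194481 ≡ 529
σ^8 ≡ 529^2 = 279841 ≡ 484
11 = 8 + 2 + 1, so σ^11 ≡ 484·441·340 ≡ 403 (mod 551)
σ^11 mod 551 = 403 matches h.

accept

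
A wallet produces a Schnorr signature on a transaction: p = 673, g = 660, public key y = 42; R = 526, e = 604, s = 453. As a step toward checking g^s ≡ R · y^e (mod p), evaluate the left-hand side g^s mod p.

617

660^2 = 435600 ≡ 169
660^4 ≡ 169^2 = 28561 ≡ 295
660^8 ≡ 295^2 = 87025 ≡ 208
660^16 ≡ 208^2 = 43264 ≡ 192
660^32 ≡ 192^2 = 36864 ≡ 522
660^64 ≡ 522^2 = 272484 ≡ 592
660^128 ≡ 592^2 = 350464 ≡ 504
660^256 ≡ 504^2 = 254016 ≡ 295
453 = 256 + 128 + 64 + 4 + 1, so 660^453 ≡ 295·504·592·295·660 ≡ 617 (mod 673)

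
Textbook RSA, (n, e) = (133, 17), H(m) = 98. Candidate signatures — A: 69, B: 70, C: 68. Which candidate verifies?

Candidate A: Squares mod 133: 69^1≡69, 69^2≡106, 69^4≡64, 69^8≡106, 69^16≡64; 17 = 16 + 1, so 69^17 ≡ 64·69 ≡ 27 (mod 133)
Candidate B: Squares mod 133: 70^1≡70, 70^2≡112, 70^4≡42, 70^8≡35, 70^16≡28; 17 = 16 + 1, so 70^17 ≡ 28·70 ≡ 98 (mod 133)
  → matches H(m) = 98
Candidate C: Squares mod 133: 68^1≡68, 68^2≡102, 68^4≡30, 68^8≡102, 68^16≡30; 17 = 16 + 1, so 68^17 ≡ 30·68 ≡ 45 (mod 133)

B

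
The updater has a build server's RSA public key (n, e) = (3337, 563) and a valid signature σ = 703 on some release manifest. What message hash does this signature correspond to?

1148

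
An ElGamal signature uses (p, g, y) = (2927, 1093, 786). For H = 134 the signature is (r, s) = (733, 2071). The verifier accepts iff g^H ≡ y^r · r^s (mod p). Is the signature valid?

Left side g^H mod p:
1093^2 = 1194649 ≡ 433
1093^4 ≡ 433^2 = 187489 ≡ 161
1093^8 ≡ 161^2 = 25921 ≡ 2505
1093^16 ≡ 2505^2 = 6275025 ≡ 2464
1093^32 ≡ 2464^2 = 6071296 ≡ 698
1093^64 ≡ 698^2 = 487204 ≡ 1322
1093^128 ≡ 1322^2 = 1747684 ≡ 265
134 = 128 + 4 + 2, so 1093^134 ≡ 265·161·433 ≡ 1648 (mod 2927)
Right side y^r · r^s mod p:
786^2 = 617796 ≡ 199
786^4 ≡ 199^2 = 39601 ≡ 1550
786^8 ≡ 1550^2 = 2402500 ≡ 2360
786^16 ≡ 2360^2 = 5569600 ≡ 2446
786^32 ≡ 2446^2 = 5982916 ≡ 128
786^64 ≡ 128^2 = 16384 ≡ 1749
786^128 ≡ 1749^2 = 3059001 ≡ 286
786^256 ≡ 286^2 = 81796 ≡ 2767
786^512 ≡ 2767^2 = 7656289 ≡ 2184
733 = 512 + 128 + 64 + 16 + 8 + 4 + 1, so 786^733 ≡ 2184·286·1749·2446·2360·1550·786 ≡ 1807 (mod 2927)
733^2 = 537289 ≡ 1648
733^4 ≡ 1648^2 = 2715904 ≡ 2575
733^8 ≡ 2575^2 = 6630625 ≡ 970
733^16 ≡ 970^2 = 940900 ≡ 1333
733^32 ≡ 1333^2 = 1776889 ≡ 200
733^64 ≡ 200^2 = 40000 ≡ 1949
733^128 ≡ 1949^2 = 3798601 ≡ 2282
733^256 ≡ 2282^2 = 5207524 ≡ 391
733^512 ≡ 391^2 = 152881 ≡ 677
733^1024 ≡ 677^2 = 458329 ≡ 1717
733^2048 ≡ 1717^2 = 2948089 ≡ 600
2071 = 2048 + 16 + 4 + 2 + 1, so 733^2071 ≡ 600·1333·2575·1648·733 ≡ 793 (mod 2927)
1807·793 = 1432951 ≡ 1648 (mod 2927)
1648 ≡ 1648 (mod 2927), so the signature is genuine.

valid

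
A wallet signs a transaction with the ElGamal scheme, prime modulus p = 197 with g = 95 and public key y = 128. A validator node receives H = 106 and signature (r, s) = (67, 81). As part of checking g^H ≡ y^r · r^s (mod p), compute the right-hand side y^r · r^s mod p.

128^2 = 16384 ≡ 33
128^4 ≡ 33^2 = 1089 ≡ 104
128^8 ≡ 104^2 = 10816 ≡ 178
128^16 ≡ 178^2 = 31684 ≡ 164
128^32 ≡ 164^2 = 26896 ≡ 104
128^64 ≡ 104^2 = 10816 ≡ 178
67 = 64 + 2 + 1, so 128^67 ≡ 178·33·128 ≡ 120 (mod 197)
67^2 = 4489 ≡ 155
67^4 ≡ 155^2 = 24025 ≡ 188
67^8 ≡ 188^2 = 35344 ≡ 81
67^16 ≡ 81^2 = 6561 ≡ 60
67^32 ≡ 60^2 = 3600 ≡ 54
67^64 ≡ 54^2 = 2916 ≡ 158
81 = 64 + 16 + 1, so 67^81 ≡ 158·60·67 ≡ 32 (mod 197)
y^r · r^s ≡ 120·32 = 3840 ≡ 97 (mod 197)

97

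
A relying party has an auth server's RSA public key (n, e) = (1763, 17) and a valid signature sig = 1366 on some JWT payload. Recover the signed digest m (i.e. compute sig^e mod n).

sig^17 mod 1763 = 808

808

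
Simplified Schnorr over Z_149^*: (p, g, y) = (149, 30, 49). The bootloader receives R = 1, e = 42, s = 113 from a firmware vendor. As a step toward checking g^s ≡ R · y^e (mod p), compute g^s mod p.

6

Squares mod 149: 30^1≡30, 30^2≡6, 30^4≡36, 30^8≡104, 30^16≡88, 30^32≡145, 30^64≡16
113 = 64 + 32 + 16 + 1, so 30^113 ≡ 16·145·88·30 ≡ 6 (mod 149)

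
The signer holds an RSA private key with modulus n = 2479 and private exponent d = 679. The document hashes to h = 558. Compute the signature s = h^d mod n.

h^679 mod 2479 = 844

844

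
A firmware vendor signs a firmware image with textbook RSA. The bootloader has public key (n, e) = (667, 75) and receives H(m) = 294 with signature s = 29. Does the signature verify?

s^75 mod 667 = 522
The recovered value 522 does not match the digest 294.

does not verify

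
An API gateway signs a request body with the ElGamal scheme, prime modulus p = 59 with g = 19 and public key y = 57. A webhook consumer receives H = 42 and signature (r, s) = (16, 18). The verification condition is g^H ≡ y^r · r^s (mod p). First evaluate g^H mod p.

57

Squares mod 59: 19^1≡19, 19^2≡7, 19^4≡49, 19^8≡41, 19^16≡29, 19^32≡15
42 = 32 + 8 + 2, so 19^42 ≡ 15·41·7 ≡ 57 (mod 59)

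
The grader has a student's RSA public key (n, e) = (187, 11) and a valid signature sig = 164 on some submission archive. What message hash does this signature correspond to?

sig^11 mod 187 = 131

131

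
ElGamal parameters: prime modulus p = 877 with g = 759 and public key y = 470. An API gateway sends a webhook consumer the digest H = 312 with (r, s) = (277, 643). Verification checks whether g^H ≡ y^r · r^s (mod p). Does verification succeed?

fails

Left side g^H mod p:
759^2 = 576081 ≡ 769
759^4 ≡ 769^2 = 591361 ≡ 263
759^8 ≡ 263^2 = 69169 ≡ 763
759^16 ≡ 763^2 = 582169 ≡ 718
759^32 ≡ 718^2 = 515524 ≡ 725
759^64 ≡ 725^2 = 525625 ≡ 302
759^128 ≡ 302^2 = 91204 ≡ 873
759^256 ≡ 873^2 = 762129 ≡ 16
312 = 256 + 32 + 16 + 8, so 759^312 ≡ 16·725·718·763 ≡ 850 (mod 877)
Right side y^r · r^s mod p:
470^2 = 220900 ≡ 773
470^4 ≡ 773^2 = 597529 ≡ 292
470^8 ≡ 292^2 = 85264 ≡ 195
470^16 ≡ 195^2 = 38025 ≡ 314
470^32 ≡ 314^2 = 98596 ≡ 372
470^64 ≡ 372^2 = 138384 ≡ 695
470^128 ≡ 695^2 = 483025 ≡ 675
470^256 ≡ 675^2 = 455625 ≡ 462
277 = 256 + 16 + 4 + 1, so 470^277 ≡ 462·314·292·470 ≡ 135 (mod 877)
277^2 = 76729 ≡ 430
277^4 ≡ 430^2 = 184900 ≡ 730
277^8 ≡ 730^2 = 532900 ≡ 561
277^16 ≡ 561^2 = 314721 ≡ 755
277^32 ≡ 755^2 = 570025 ≡ 852
277^64 ≡ 852^2 = 725904 ≡ 625
277^128 ≡ 625^2 = 390625 ≡ 360
277^256 ≡ 360^2 = 129600 ≡ 681
277^512 ≡ 681^2 = 463761 ≡ 705
643 = 512 + 128 + 2 + 1, so 277^643 ≡ 705·360·430·277 ≡ 791 (mod 877)
135·791 = 106785 ≡ 668 (mod 877)
850 ≠ 668, so verification fails.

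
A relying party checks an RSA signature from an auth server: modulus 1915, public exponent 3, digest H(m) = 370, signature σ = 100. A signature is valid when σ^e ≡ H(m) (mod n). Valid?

yes

Squares mod 1915: σ^1≡100, σ^2≡425
3 = 2 + 1, so σ^3 ≡ 425·100 ≡ 370 (mod 1915)
σ^3 mod 1915 = 370 matches H(m).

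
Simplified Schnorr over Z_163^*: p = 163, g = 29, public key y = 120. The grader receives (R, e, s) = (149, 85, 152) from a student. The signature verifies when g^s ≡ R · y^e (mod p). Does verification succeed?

passes

g^s mod p:
Squares mod 163: 29^1≡29, 29^2≡26, 29^4≡24, 29^8≡87, 29^16≡71, 29^32≡151, 29^64≡144, 29^128≡35
152 = 128 + 16 + 8, so 29^152 ≡ 35·71·87 ≡ 57 (mod 163)
R · y^e mod p:
Squares mod 163: 120^1≡120, 120^2≡56, 120^4≡39, 120^8≡54, 120^16≡145, 120^32≡161, 120^64≡4
85 = 64 + 16 + 4 + 1, so 120^85 ≡ 4·145·39·120 ≡ 124 (mod 163)
149·124 = 18476 ≡ 57 (mod 163)
57 ≡ 57 (mod 163); signature holds.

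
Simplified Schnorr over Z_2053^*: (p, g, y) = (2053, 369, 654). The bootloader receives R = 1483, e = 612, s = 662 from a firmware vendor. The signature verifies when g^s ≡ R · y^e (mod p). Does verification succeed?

fails

g^s mod p:
369^662 mod 2053 = 93
R · y^e mod p:
654^612 mod 2053 = 897
1483·897 = 1330251 ≡ 1960 (mod 2053)
93 ≠ 1960; the check fails.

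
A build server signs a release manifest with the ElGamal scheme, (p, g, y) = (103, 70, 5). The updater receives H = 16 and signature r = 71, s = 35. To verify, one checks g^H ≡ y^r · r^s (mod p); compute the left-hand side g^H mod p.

17

70^16 mod 103 = 17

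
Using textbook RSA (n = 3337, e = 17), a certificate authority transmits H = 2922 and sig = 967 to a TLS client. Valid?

yes

sig^2 ≡ 967^2 = 935089 ≡ 729
sig^4 ≡ 729^2 = 531441 ≡ 858
sig^8 ≡ 858^2 = 736164 ≡ 2024
sig^16 ≡ 2024^2 = 4096576 ≡ 2077
17 = 16 + 1, so sig^17 ≡ 2077·967 ≡ 2922 (mod 3337)
2922 = H, so the signature checks out.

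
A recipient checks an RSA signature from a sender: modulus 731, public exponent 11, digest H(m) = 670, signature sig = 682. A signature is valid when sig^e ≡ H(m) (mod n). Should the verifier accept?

sig^2 ≡ 682^2 = 465124 ≡ 208
sig^4 ≡ 208^2 = 43264 ≡ 135
sig^8 ≡ 135^2 = 18225 ≡ 681
11 = 8 + 2 + 1, so sig^11 ≡ 681·208·682 ≡ 93 (mod 731)
The recovered value 93 does not match the digest 670.

reject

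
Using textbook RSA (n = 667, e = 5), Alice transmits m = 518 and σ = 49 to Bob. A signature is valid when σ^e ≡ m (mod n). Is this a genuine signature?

σ^5 mod 667 = 82
σ^5 mod 667 = 82, but m = 518.

forged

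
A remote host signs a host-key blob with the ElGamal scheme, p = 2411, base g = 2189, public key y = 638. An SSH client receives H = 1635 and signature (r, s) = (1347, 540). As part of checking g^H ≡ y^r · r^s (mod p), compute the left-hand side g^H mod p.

Squares mod 2411: 2189^1≡2189, 2189^2≡1064, 2189^4≡1337, 2189^8≡1018, 2189^16≡2005, 2189^32≡888, 2189^64≡147, 2189^128≡2321, 2189^256≡867, 2189^512≡1868, 2189^1024≡707
1635 = 1024 + 512 + 64 + 32 + 2 + 1, so 2189^1635 ≡ 707·1868·147·888·1064·2189 ≡ 2222 (mod 2411)

2222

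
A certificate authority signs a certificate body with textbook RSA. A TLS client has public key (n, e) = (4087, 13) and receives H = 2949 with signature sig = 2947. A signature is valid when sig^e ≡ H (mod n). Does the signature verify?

does not verify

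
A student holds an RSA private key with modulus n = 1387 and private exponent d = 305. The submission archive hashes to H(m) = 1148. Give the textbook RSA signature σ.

506

Squares mod 1387: (H(m))^1≡1148, (H(m))^2≡254, (H(m))^4≡714, (H(m))^8≡767, (H(m))^16≡201, (H(m))^32≡178, (H(m))^64≡1170, (H(m))^128≡1318, (H(m))^256≡600
305 = 256 + 32 + 16 + 1, so (H(m))^305 ≡ 600·178·201·1148 ≡ 506 (mod 1387)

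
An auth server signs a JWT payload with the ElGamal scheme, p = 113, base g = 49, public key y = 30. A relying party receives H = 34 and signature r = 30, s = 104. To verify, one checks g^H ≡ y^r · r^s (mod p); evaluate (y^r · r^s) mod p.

30^2 = 900 ≡ 109
30^4 ≡ 109^2 = 11881 ≡ 16
30^8 ≡ 16^2 = 256 ≡ 30
30^16 ≡ 30^2 = 900 ≡ 109
30 = 16 + 8 + 4 + 2, so 30^30 ≡ 109·30·16·109 ≡ 109 (mod 113)
30^2 = 900 ≡ 109
30^4 ≡ 109^2 = 11881 ≡ 16
30^8 ≡ 16^2 = 256 ≡ 30
30^16 ≡ 30^2 = 900 ≡ 109
30^32 ≡ 109^2 = 11881 ≡ 16
30^64 ≡ 16^2 = 256 ≡ 30
104 = 64 + 32 + 8, so 30^104 ≡ 30·16·30 ≡ 49 (mod 113)
y^r · r^s ≡ 109·49 = 5341 ≡ 30 (mod 113)

30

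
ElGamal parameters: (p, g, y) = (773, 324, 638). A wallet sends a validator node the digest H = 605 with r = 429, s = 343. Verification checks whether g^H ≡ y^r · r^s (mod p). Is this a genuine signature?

Left side g^H mod p:
324^605 mod 773 = 706
Right side y^r · r^s mod p:
638^429 mod 773 = 159
429^343 mod 773 = 113
159·113 = 17967 ≡ 188 (mod 773)
706 ≠ 188, so verification fails.

forged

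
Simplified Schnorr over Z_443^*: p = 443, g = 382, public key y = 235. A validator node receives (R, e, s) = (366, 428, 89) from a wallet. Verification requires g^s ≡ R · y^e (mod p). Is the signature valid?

invalid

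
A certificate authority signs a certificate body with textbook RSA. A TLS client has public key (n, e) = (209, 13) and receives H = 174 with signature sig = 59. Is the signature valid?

valid

sig^13 mod 209 = 174
Since 174 equals the digest 174, verification succeeds.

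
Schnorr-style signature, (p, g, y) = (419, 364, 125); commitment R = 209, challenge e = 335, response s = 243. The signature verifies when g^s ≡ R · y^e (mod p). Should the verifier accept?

accept

g^s mod p:
364^2 = 132496 ≡ 92
364^4 ≡ 92^2 = 8464 ≡ 84
364^8 ≡ 84^2 = 7056 ≡ 352
364^16 ≡ 352^2 = 123904 ≡ 299
364^32 ≡ 299^2 = 89401 ≡ 154
364^64 ≡ 154^2 = 23716 ≡ 252
364^128 ≡ 252^2 = 63504 ≡ 235
243 = 128 + 64 + 32 + 16 + 2 + 1, so 364^243 ≡ 235·252·154·299·92·364 ≡ 341 (mod 419)
R · y^e mod p:
125^2 = 15625 ≡ 122
125^4 ≡ 122^2 = 14884 ≡ 219
125^8 ≡ 219^2 = 47961 ≡ 195
125^16 ≡ 195^2 = 38025 ≡ 315
125^32 ≡ 315^2 = 99225 ≡ 341
125^64 ≡ 341^2 = 116281 ≡ 218
125^128 ≡ 218^2 = 47524 ≡ 177
125^256 ≡ 177^2 = 31329 ≡ 323
335 = 256 + 64 + 8 + 4 + 2 + 1, so 125^335 ≡ 323·218·195·219·122·125 ≡ 156 (mod 419)
209·156 = 32604 ≡ 341 (mod 419)
341 ≡ 341 (mod 419); signature holds.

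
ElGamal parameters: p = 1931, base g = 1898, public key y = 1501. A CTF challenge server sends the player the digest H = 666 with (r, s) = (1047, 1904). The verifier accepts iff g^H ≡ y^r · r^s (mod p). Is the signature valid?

valid

Left side g^H mod p:
Squares mod 1931: 1898^1≡1898, 1898^2≡1089, 1898^4≡287, 1898^8≡1267, 1898^16≡628, 1898^32≡460, 1898^64≡1121, 1898^128≡1491, 1898^256≡500, 1898^512≡901
666 = 512 + 128 + 16 + 8 + 2, so 1898^666 ≡ 901·1491·628·1267·1089 ≡ 1712 (mod 1931)
Right side y^r · r^s mod p:
Squares mod 1931: 1501^1≡1501, 1501^2≡1455, 1501^4≡649, 1501^8≡243, 1501^16≡1119, 1501^32≡873, 1501^64≡1315, 1501^128≡980, 1501^256≡693, 1501^512≡1361, 1501^1024≡492
1047 = 1024 + 16 + 4 + 2 + 1, so 1501^1047 ≡ 492·1119·649·1455·1501 ≡ 908 (mod 1931)
Squares mod 1931: 1047^1≡1047, 1047^2≡1332, 1047^4≡1566, 1047^8≡1917, 1047^16≡196, 1047^32≡1727, 1047^64≡1065, 1047^128≡728, 1047^256≡890, 1047^512≡390, 1047^1024≡1482
1904 = 1024 + 512 + 256 + 64 + 32 + 16, so 1047^1904 ≡ 1482·390·890·1065·1727·196 ≡ 793 (mod 1931)
908·793 = 720044 ≡ 1712 (mod 1931)
1712 ≡ 1712 (mod 1931), so the signature is genuine.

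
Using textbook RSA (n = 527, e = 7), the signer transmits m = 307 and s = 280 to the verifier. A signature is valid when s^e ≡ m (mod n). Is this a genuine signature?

forged

s^2 ≡ 280^2 = 78400 ≡ 404
s^4 ≡ 404^2 = 163216 ≡ 373
7 = 4 + 2 + 1, so s^7 ≡ 373·404·280 ≡ 32 (mod 527)
s^7 mod 527 = 32, but m = 307.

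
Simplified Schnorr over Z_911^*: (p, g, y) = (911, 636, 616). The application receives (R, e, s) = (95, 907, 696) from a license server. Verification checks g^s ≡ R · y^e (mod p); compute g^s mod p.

634

636^696 mod 911 = 634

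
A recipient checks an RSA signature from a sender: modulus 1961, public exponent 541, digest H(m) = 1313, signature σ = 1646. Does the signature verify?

σ^541 mod 1961 = 1313
σ^541 mod 1961 = 1313 matches H(m).

verifies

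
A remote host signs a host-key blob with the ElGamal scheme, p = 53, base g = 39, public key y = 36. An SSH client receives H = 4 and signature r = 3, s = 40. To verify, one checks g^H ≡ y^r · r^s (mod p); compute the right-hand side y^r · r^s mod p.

36^2 = 1296 ≡ 24
3 = 2 + 1, so 36^3 ≡ 24·36 ≡ 16 (mod 53)
3^2 = 9
3^4 ≡ 9^2 = 81 ≡ 28
3^8 ≡ 28^2 = 784 ≡ 42
3^16 ≡ 42^2 = 1764 ≡ 15
3^32 ≡ 15^2 = 225 ≡ 13
40 = 32 + 8, so 3^40 ≡ 13·42 ≡ 16 (mod 53)
y^r · r^s ≡ 16·16 = 256 ≡ 44 (mod 53)

44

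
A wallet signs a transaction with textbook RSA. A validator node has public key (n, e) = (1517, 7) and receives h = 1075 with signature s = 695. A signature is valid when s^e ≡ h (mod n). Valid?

no

s^7 mod 1517 = 1266
s^7 mod 1517 = 1266, but h = 1075.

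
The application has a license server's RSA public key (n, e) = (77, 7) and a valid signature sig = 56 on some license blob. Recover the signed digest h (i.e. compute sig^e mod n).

56

sig^2 ≡ 56^2 = 3136 ≡ 56
sig^4 ≡ 56^2 = 3136 ≡ 56
7 = 4 + 2 + 1, so sig^7 ≡ 56·56·56 ≡ 56 (mod 77)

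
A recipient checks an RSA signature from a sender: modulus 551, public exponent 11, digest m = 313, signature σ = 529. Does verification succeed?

passes

σ^2 ≡ 529^2 = 279841 ≡ 484
σ^4 ≡ 484^2 = 234256 ≡ 81
σ^8 ≡ 81^2 = 6561 ≡ 500
11 = 8 + 2 + 1, so σ^11 ≡ 500·484·529 ≡ 313 (mod 551)
Since 313 equals the digest 313, verification succeeds.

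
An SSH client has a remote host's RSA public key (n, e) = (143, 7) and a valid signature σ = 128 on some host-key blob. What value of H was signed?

σ^7 mod 143 = 28

28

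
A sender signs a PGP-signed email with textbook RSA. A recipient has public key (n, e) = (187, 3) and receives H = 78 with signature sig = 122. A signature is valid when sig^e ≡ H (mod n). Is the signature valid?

Squares mod 187: sig^1≡122, sig^2≡111
3 = 2 + 1, so sig^3 ≡ 111·122 ≡ 78 (mod 187)
Since 78 equals the digest 78, verification succeeds.

valid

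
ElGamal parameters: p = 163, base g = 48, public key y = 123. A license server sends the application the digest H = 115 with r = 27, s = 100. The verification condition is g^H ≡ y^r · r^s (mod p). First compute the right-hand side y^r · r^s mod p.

99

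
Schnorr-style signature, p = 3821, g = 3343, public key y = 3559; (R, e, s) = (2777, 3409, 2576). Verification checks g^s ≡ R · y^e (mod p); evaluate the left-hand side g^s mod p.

1418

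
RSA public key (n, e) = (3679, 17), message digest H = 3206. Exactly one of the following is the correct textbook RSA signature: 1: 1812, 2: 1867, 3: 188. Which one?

2

Candidate 1: Squares mod 3679: 1812^1≡1812, 1812^2≡1676, 1812^4≡1899, 1812^8≡781, 1812^16≡2926; 17 = 16 + 1, so 1812^17 ≡ 2926·1812 ≡ 473 (mod 3679)
Candidate 2: Squares mod 3679: 1867^1≡1867, 1867^2≡1676, 1867^4≡1899, 1867^8≡781, 1867^16≡2926; 17 = 16 + 1, so 1867^17 ≡ 2926·1867 ≡ 3206 (mod 3679)
  → matches H = 3206
Candidate 3: Squares mod 3679: 188^1≡188, 188^2≡2233, 188^4≡1244, 188^8≡2356, 188^16≡2804; 17 = 16 + 1, so 188^17 ≡ 2804·188 ≡ 1055 (mod 3679)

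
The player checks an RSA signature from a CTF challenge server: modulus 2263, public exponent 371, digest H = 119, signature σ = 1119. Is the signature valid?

σ^2 ≡ 1119^2 = 1252161 ≡ 722
σ^4 ≡ 722^2 = 521284 ≡ 794
σ^8 ≡ 794^2 = 630436 ≡ 1322
σ^16 ≡ 1322^2 = 1747684 ≡ 648
σ^32 ≡ 648^2 = 419904 ≡ 1249
σ^64 ≡ 1249^2 = 1560001 ≡ 794
σ^128 ≡ 794^2 = 630436 ≡ 1322
σ^256 ≡ 1322^2 = 1747684 ≡ 648
371 = 256 + 64 + 32 + 16 + 2 + 1, so σ^371 ≡ 648·794·1249·648·722·1119 ≡ 1749 (mod 2263)
1749 ≠ 119, so verification fails.

invalid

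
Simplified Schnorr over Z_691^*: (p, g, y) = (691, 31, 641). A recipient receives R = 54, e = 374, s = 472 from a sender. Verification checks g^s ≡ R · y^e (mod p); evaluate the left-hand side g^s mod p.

259

31^472 mod 691 = 259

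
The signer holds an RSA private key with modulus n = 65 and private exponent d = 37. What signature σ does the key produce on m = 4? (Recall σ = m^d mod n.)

m^2 ≡ 4^2 = 16
m^4 ≡ 16^2 = 256 ≡ 61
m^8 ≡ 61^2 = 3721 ≡ 16
m^16 ≡ 16^2 = 256 ≡ 61
m^32 ≡ 61^2 = 3721 ≡ 16
37 = 32 + 4 + 1, so m^37 ≡ 16·61·4 ≡ 4 (mod 65)

4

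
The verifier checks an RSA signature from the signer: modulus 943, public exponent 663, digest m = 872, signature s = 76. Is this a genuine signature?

genuine

s^2 ≡ 76^2 = 5776 ≡ 118
s^4 ≡ 118^2 = 13924 ≡ 722
s^8 ≡ 722^2 = 521284 ≡ 748
s^16 ≡ 748^2 = 559504 ≡ 305
s^32 ≡ 305^2 = 93025 ≡ 611
s^64 ≡ 611^2 = 373321 ≡ 836
s^128 ≡ 836^2 = 698896 ≡ 133
s^256 ≡ 133^2 = 17689 ≡ 715
s^512 ≡ 715^2 = 511225 ≡ 119
663 = 512 + 128 + 16 + 4 + 2 + 1, so s^663 ≡ 119·133·305·722·118·76 ≡ 872 (mod 943)
872 = m, so the signature checks out.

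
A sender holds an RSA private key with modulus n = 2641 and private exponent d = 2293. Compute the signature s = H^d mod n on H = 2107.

H^2 ≡ 2107^2 = 4439449 ≡ 2569
H^4 ≡ 2569^2 = 6599761 ≡ 2543
H^8 ≡ 2543^2 = 6466849 ≡ 1681
H^16 ≡ 1681^2 = 2825761 ≡ 2532
H^32 ≡ 2532^2 = 6411024 ≡ 1317
H^64 ≡ 1317^2 = 1734489 ≡ 1993
H^128 ≡ 1993^2 = 3972049 ≡ 2626
H^256 ≡ 2626^2 = 6895876 ≡ 225
H^512 ≡ 225^2 = 50625 ≡ 446
H^1024 ≡ 446^2 = 198916 ≡ 841
H^2048 ≡ 841^2 = 707281 ≡ 2134
2293 = 2048 + 128 + 64 + 32 + 16 + 4 + 1, so H^2293 ≡ 2134·2626·1993·1317·2532·2543·2107 ≡ 1221 (mod 2641)

1221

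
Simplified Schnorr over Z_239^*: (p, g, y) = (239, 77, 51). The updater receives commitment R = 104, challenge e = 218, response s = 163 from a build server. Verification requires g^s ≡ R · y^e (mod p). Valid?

g^s mod p:
77^2 = 5929 ≡ 193
77^4 ≡ 193^2 = 37249 ≡ 204
77^8 ≡ 204^2 = 41616 ≡ 30
77^16 ≡ 30^2 = 900 ≡ 183
77^32 ≡ 183^2 = 33489 ≡ 29
77^64 ≡ 29^2 = 841 ≡ 124
77^128 ≡ 124^2 = 15376 ≡ 80
163 = 128 + 32 + 2 + 1, so 77^163 ≡ 80·29·193·77 ≡ 97 (mod 239)
R · y^e mod p:
51^2 = 2601 ≡ 211
51^4 ≡ 211^2 = 44521 ≡ 67
51^8 ≡ 67^2 = 4489 ≡ 187
51^16 ≡ 187^2 = 34969 ≡ 75
51^32 ≡ 75^2 = 5625 ≡ 128
51^64 ≡ 128^2 = 16384 ≡ 132
51^128 ≡ 132^2 = 17424 ≡ 216
218 = 128 + 64 + 16 + 8 + 2, so 51^218 ≡ 216·132·75·187·211 ≡ 40 (mod 239)
104·40 = 4160 ≡ 97 (mod 239)
97 ≡ 97 (mod 239); signature holds.

yes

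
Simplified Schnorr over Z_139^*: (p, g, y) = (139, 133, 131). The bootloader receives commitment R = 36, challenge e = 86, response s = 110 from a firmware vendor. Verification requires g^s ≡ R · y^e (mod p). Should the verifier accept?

g^s mod p:
133^2 = 17689 ≡ 36
133^4 ≡ 36^2 = 1296 ≡ 45
133^8 ≡ 45^2 = 2025 ≡ 79
133^16 ≡ 79^2 = 6241 ≡ 125
133^32 ≡ 125^2 = 15625 ≡ 57
133^64 ≡ 57^2 = 3249 ≡ 52
110 = 64 + 32 + 8 + 4 + 2, so 133^110 ≡ 52·57·79·45·36 ≡ 52 (mod 139)
R · y^e mod p:
131^2 = 17161 ≡ 64
131^4 ≡ 64^2 = 4096 ≡ 65
131^8 ≡ 65^2 = 4225 ≡ 55
131^16 ≡ 55^2 = 3025 ≡ 106
131^32 ≡ 106^2 = 11236 ≡ 116
131^64 ≡ 116^2 = 13456 ≡ 112
86 = 64 + 16 + 4 + 2, so 131^86 ≡ 112·106·65·64 ≡ 125 (mod 139)
36·125 = 4500 ≡ 52 (mod 139)
52 ≡ 52 (mod 139); signature holds.

accept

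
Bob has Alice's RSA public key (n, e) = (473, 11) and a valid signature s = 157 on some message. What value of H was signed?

399

s^11 mod 473 = 399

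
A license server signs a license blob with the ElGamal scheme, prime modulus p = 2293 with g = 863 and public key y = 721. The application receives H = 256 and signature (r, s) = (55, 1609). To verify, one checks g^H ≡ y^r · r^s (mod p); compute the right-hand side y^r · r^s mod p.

2189

721^2 = 519841 ≡ 1623
721^4 ≡ 1623^2 = 2634129 ≡ 1765
721^8 ≡ 1765^2 = 3115225 ≡ 1331
721^16 ≡ 1331^2 = 1771561 ≡ 1365
721^32 ≡ 1365^2 = 1863225 ≡ 1309
55 = 32 + 16 + 4 + 2 + 1, so 721^55 ≡ 1309·1365·1765·1623·721 ≡ 20 (mod 2293)
55^2 = 3025 ≡ 732
55^4 ≡ 732^2 = 535824 ≡ 1555
55^8 ≡ 1555^2 = 2418025 ≡ 1203
55^16 ≡ 1203^2 = 1447209 ≡ 326
55^32 ≡ 326^2 = 106276 ≡ 798
55^64 ≡ 798^2 = 636804 ≡ 1643
55^128 ≡ 1643^2 = 2699449 ≡ 588
55^256 ≡ 588^2 = 345744 ≡ 1794
55^512 ≡ 1794^2 = 3218436 ≡ 1357
55^1024 ≡ 1357^2 = 1841449 ≡ 170
1609 = 1024 + 512 + 64 + 8 + 1, so 55^1609 ≡ 170·1357·1643·1203·55 ≡ 912 (mod 2293)
y^r · r^s ≡ 20·912 = 18240 ≡ 2189 (mod 2293)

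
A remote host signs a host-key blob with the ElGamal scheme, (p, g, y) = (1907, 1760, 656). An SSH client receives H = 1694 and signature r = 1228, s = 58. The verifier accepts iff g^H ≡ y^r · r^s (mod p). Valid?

Left side g^H mod p:
1760^1694 mod 1907 = 808
Right side y^r · r^s mod p:
656^1228 mod 1907 = 1105
1228^58 mod 1907 = 641
1105·641 = 708305 ≡ 808 (mod 1907)
808 ≡ 808 (mod 1907), so the signature is genuine.

yes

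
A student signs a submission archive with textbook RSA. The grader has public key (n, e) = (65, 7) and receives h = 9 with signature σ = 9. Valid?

yes

Squares mod 65: σ^1≡9, σ^2≡16, σ^4≡61
7 = 4 + 2 + 1, so σ^7 ≡ 61·16·9 ≡ 9 (mod 65)
Since 9 equals the digest 9, verification succeeds.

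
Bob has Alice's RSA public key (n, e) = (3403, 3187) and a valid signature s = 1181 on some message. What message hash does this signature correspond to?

449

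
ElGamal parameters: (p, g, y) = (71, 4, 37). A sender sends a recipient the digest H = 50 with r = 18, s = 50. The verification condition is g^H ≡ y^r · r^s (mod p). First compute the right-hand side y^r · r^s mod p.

20

37^2 = 1369 ≡ 20
37^4 ≡ 20^2 = 400 ≡ 45
37^8 ≡ 45^2 = 2025 ≡ 37
37^16 ≡ 37^2 = 1369 ≡ 20
18 = 16 + 2, so 37^18 ≡ 20·20 ≡ 45 (mod 71)
18^2 = 324 ≡ 40
18^4 ≡ 40^2 = 1600 ≡ 38
18^8 ≡ 38^2 = 1444 ≡ 24
18^16 ≡ 24^2 = 576 ≡ 8
18^32 ≡ 8^2 = 64
50 = 32 + 16 + 2, so 18^50 ≡ 64·8·40 ≡ 32 (mod 71)
y^r · r^s ≡ 45·32 = 1440 ≡ 20 (mod 71)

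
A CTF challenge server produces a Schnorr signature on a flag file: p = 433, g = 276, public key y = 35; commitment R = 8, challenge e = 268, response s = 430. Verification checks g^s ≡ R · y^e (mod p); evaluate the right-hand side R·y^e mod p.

230

35^2 = 1225 ≡ 359
35^4 ≡ 359^2 = 128881 ≡ 280
35^8 ≡ 280^2 = 78400 ≡ 27
35^16 ≡ 27^2 = 729 ≡ 296
35^32 ≡ 296^2 = 87616 ≡ 150
35^64 ≡ 150^2 = 22500 ≡ 417
35^128 ≡ 417^2 = 173889 ≡ 256
35^256 ≡ 256^2 = 65536 ≡ 153
268 = 256 + 8 + 4, so 35^268 ≡ 153·27·280 ≡ 137 (mod 433)
R · y^e ≡ 8·137 = 1096 ≡ 230 (mod 433)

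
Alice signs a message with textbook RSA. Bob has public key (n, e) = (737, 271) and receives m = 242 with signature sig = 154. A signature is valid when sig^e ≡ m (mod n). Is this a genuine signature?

sig^2 ≡ 154^2 = 23716 ≡ 132
sig^4 ≡ 132^2 = 17424 ≡ 473
sig^8 ≡ 473^2 = 223729 ≡ 418
sig^16 ≡ 418^2 = 174724 ≡ 55
sig^32 ≡ 55^2 = 3025 ≡ 77
sig^64 ≡ 77^2 = 5929 ≡ 33
sig^128 ≡ 33^2 = 1089 ≡ 352
sig^256 ≡ 352^2 = 123904 ≡ 88
271 = 256 + 8 + 4 + 2 + 1, so sig^271 ≡ 88·418·473·132·154 ≡ 242 (mod 737)
sig^271 mod 737 = 242 matches m.

genuine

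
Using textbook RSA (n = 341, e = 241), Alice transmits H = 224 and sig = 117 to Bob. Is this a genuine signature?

sig^2 ≡ 117^2 = 13689 ≡ 49
sig^4 ≡ 49^2 = 2401 ≡ 14
sig^8 ≡ 14^2 = 196
sig^16 ≡ 196^2 = 38416 ≡ 224
sig^32 ≡ 224^2 = 50176 ≡ 49
sig^64 ≡ 49^2 = 2401 ≡ 14
sig^128 ≡ 14^2 = 196
241 = 128 + 64 + 32 + 16 + 1, so sig^241 ≡ 196·14·49·224·117 ≡ 117 (mod 341)
sig^241 mod 341 = 117, but H = 224.

forged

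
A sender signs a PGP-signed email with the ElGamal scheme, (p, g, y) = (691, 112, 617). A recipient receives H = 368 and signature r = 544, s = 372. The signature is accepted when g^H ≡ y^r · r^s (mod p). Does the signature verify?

Left side g^H mod p:
Squares mod 691: 112^1≡112, 112^2≡106, 112^4≡180, 112^8≡614, 112^16≡401, 112^32≡489, 112^64≡35, 112^128≡534, 112^256≡464
368 = 256 + 64 + 32 + 16, so 112^368 ≡ 464·35·489·401 ≡ 113 (mod 691)
Right side y^r · r^s mod p:
Squares mod 691: 617^1≡617, 617^2≡639, 617^4≡631, 617^8≡145, 617^16≡295, 617^32≡650, 617^64≡299, 617^128≡262, 617^256≡235, 617^512≡636
544 = 512 + 32, so 617^544 ≡ 636·650 ≡ 182 (mod 691)
Squares mod 691: 544^1≡544, 544^2≡188, 544^4≡103, 544^8≡244, 544^16≡110, 544^32≡353, 544^64≡229, 544^128≡616, 544^256≡97
372 = 256 + 64 + 32 + 16 + 4, so 544^372 ≡ 97·229·353·110·103 ≡ 255 (mod 691)
182·255 = 46410 ≡ 113 (mod 691)
113 ≡ 113 (mod 691), so the signature is genuine.

verifies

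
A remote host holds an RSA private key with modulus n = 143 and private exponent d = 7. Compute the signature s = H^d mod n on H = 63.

2

Squares mod 143: H^1≡63, H^2≡108, H^4≡81
7 = 4 + 2 + 1, so H^7 ≡ 81·108·63 ≡ 2 (mod 143)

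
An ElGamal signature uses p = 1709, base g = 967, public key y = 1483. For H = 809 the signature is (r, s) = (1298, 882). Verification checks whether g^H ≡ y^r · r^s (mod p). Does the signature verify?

Left side g^H mod p:
967^2 = 935089 ≡ 266
967^4 ≡ 266^2 = 70756 ≡ 687
967^8 ≡ 687^2 = 471969 ≡ 285
967^16 ≡ 285^2 = 81225 ≡ 902
967^32 ≡ 902^2 = 813604 ≡ 120
967^64 ≡ 120^2 = 14400 ≡ 728
967^128 ≡ 728^2 = 529984 ≡ 194
967^256 ≡ 194^2 = 37636 ≡ 38
967^512 ≡ 38^2 = 1444
809 = 512 + 256 + 32 + 8 + 1, so 967^809 ≡ 1444·38·120·285·967 ≡ 422 (mod 1709)
Right side y^r · r^s mod p:
1483^2 = 2199289 ≡ 1515
1483^4 ≡ 1515^2 = 2295225 ≡ 38
1483^8 ≡ 38^2 = 1444
1483^16 ≡ 1444^2 = 2085136 ≡ 156
1483^32 ≡ 156^2 = 24336 ≡ 410
1483^64 ≡ 410^2 = 168100 ≡ 618
1483^128 ≡ 618^2 = 381924 ≡ 817
1483^256 ≡ 817^2 = 667489 ≡ 979
1483^512 ≡ 979^2 = 958441 ≡ 1401
1483^1024 ≡ 1401^2 = 1962801 ≡ 869
1298 = 1024 + 256 + 16 + 2, so 1483^1298 ≡ 869·979·156·1515 ≡ 935 (mod 1709)
1298^2 = 1684804 ≡ 1439
1298^4 ≡ 1439^2 = 2070721 ≡ 1122
1298^8 ≡ 1122^2 = 1258884 ≡ 1060
1298^16 ≡ 1060^2 = 1123600 ≡ 787
1298^32 ≡ 787^2 = 619369 ≡ 711
1298^64 ≡ 711^2 = 505521 ≡ 1366
1298^128 ≡ 1366^2 = 1865956 ≡ 1437
1298^256 ≡ 1437^2 = 2064969 ≡ 497
1298^512 ≡ 497^2 = 247009 ≡ 913
882 = 512 + 256 + 64 + 32 + 16 + 2, so 1298^882 ≡ 913·497·1366·711·787·1439 ≡ 534 (mod 1709)
935·534 = 499290 ≡ 262 (mod 1709)
422 ≠ 262, so verification fails.

does not verify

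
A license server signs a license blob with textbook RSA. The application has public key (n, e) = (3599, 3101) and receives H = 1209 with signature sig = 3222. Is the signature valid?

valid

Squares mod 3599: sig^1≡3222, sig^2≡1768, sig^4≡1892, sig^8≡2258, sig^16≡2380, sig^32≡3173, sig^64≡1526, sig^128≡123, sig^256≡733, sig^512≡1038, sig^1024≡1343, sig^2048≡550
3101 = 2048 + 1024 + 16 + 8 + 4 + 1, so sig^3101 ≡ 550·1343·2380·2258·1892·3222 ≡ 1209 (mod 3599)
Since 1209 equals the digest 1209, verification succeeds.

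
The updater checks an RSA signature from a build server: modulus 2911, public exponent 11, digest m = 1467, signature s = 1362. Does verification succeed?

passes

s^2 ≡ 1362^2 = 1855044 ≡ 737
s^4 ≡ 737^2 = 543169 ≡ 1723
s^8 ≡ 1723^2 = 2968729 ≡ 2420
11 = 8 + 2 + 1, so s^11 ≡ 2420·737·1362 ≡ 1467 (mod 2911)
s^11 mod 2911 = 1467 matches m.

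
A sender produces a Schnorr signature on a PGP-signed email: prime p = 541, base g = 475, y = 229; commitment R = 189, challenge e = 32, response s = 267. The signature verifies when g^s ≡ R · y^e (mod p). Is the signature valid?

valid

g^s mod p:
475^267 mod 541 = 327
R · y^e mod p:
229^32 mod 541 = 225
189·225 = 42525 ≡ 327 (mod 541)
327 ≡ 327 (mod 541); signature holds.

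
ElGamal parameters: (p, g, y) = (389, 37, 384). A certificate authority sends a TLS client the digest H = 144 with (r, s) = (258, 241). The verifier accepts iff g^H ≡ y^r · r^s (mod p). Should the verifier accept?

reject

Left side g^H mod p:
Squares mod 389: 37^1≡37, 37^2≡202, 37^4≡348, 37^8≡125, 37^16≡65, 37^32≡335, 37^64≡193, 37^128≡294
144 = 128 + 16, so 37^144 ≡ 294·65 ≡ 49 (mod 389)
Right side y^r · r^s mod p:
Squares mod 389: 384^1≡384, 384^2≡25, 384^4≡236, 384^8≡69, 384^16≡93, 384^32≡91, 384^64≡112, 384^128≡96, 384^256≡269
258 = 256 + 2, so 384^258 ≡ 269·25 ≡ 112 (mod 389)
Squares mod 389: 258^1≡258, 258^2≡45, 258^4≡80, 258^8≡176, 258^16≡245, 258^32≡119, 258^64≡157, 258^128≡142
241 = 128 + 64 + 32 + 16 + 1, so 258^241 ≡ 142·157·119·245·258 ≡ 374 (mod 389)
112·374 = 41888 ≡ 265 (mod 389)
49 ≠ 265, so verification fails.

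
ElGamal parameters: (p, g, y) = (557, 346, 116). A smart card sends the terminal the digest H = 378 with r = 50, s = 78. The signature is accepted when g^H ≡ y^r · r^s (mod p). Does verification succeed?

passes

Left side g^H mod p:
Squares mod 557: 346^1≡346, 346^2≡518, 346^4≡407, 346^8≡220, 346^16≡498, 346^32≡139, 346^64≡383, 346^128≡198, 346^256≡214
378 = 256 + 64 + 32 + 16 + 8 + 2, so 346^378 ≡ 214·383·139·498·220·518 ≡ 398 (mod 557)
Right side y^r · r^s mod p:
Squares mod 557: 116^1≡116, 116^2≡88, 116^4≡503, 116^8≡131, 116^16≡451, 116^32≡96
50 = 32 + 16 + 2, so 116^50 ≡ 96·451·88 ≡ 168 (mod 557)
Squares mod 557: 50^1≡50, 50^2≡272, 50^4≡460, 50^8≡497, 50^16≡258, 50^32≡281, 50^64≡424
78 = 64 + 8 + 4 + 2, so 50^78 ≡ 424·497·460·272 ≡ 9 (mod 557)
168·9 = 1512 ≡ 398 (mod 557)
398 ≡ 398 (mod 557), so the signature is genuine.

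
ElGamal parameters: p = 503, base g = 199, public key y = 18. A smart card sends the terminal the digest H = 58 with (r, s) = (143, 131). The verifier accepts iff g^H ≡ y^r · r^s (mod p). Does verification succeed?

passes

Left side g^H mod p:
Squares mod 503: 199^1≡199, 199^2≡367, 199^4≡388, 199^8≡147, 199^16≡483, 199^32≡400
58 = 32 + 16 + 8 + 2, so 199^58 ≡ 400·483·147·367 ≡ 108 (mod 503)
Right side y^r · r^s mod p:
Squares mod 503: 18^1≡18, 18^2≡324, 18^4≡352, 18^8≡166, 18^16≡394, 18^32≡312, 18^64≡265, 18^128≡308
143 = 128 + 8 + 4 + 2 + 1, so 18^143 ≡ 308·166·352·324·18 ≡ 91 (mod 503)
Squares mod 503: 143^1≡143, 143^2≡329, 143^4≡96, 143^8≡162, 143^16≡88, 143^32≡199, 143^64≡367, 143^128≡388
131 = 128 + 2 + 1, so 143^131 ≡ 388·329·143 ≡ 366 (mod 503)
91·366 = 33306 ≡ 108 (mod 503)
108 ≡ 108 (mod 503), so the signature is genuine.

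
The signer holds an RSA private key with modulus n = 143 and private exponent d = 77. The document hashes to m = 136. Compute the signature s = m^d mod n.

93

m^2 ≡ 136^2 = 18496 ≡ 49
m^4 ≡ 49^2 = 2401 ≡ 113
m^8 ≡ 113^2 = 12769 ≡ 42
m^16 ≡ 42^2 = 1764 ≡ 48
m^32 ≡ 48^2 = 2304 ≡ 16
m^64 ≡ 16^2 = 256 ≡ 113
77 = 64 + 8 + 4 + 1, so m^77 ≡ 113·42·113·136 ≡ 93 (mod 143)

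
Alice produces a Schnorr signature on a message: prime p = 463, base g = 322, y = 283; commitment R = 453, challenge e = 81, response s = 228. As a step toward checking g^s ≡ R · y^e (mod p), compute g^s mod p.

389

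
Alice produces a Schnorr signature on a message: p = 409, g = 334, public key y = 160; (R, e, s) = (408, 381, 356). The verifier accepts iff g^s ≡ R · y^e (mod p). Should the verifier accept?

reject

g^s mod p:
334^2 = 111556 ≡ 308
334^4 ≡ 308^2 = 94864 ≡ 385
334^8 ≡ 385^2 = 148225 ≡ 167
334^16 ≡ 167^2 = 27889 ≡ 77
334^32 ≡ 77^2 = 5929 ≡ 203
334^64 ≡ 203^2 = 41209 ≡ 309
334^128 ≡ 309^2 = 95481 ≡ 184
334^256 ≡ 184^2 = 33856 ≡ 318
356 = 256 + 64 + 32 + 4, so 334^356 ≡ 318·309·203·385 ≡ 400 (mod 409)
R · y^e mod p:
160^2 = 25600 ≡ 242
160^4 ≡ 242^2 = 58564 ≡ 77
160^8 ≡ 77^2 = 5929 ≡ 203
160^16 ≡ 203^2 = 41209 ≡ 309
160^32 ≡ 309^2 = 95481 ≡ 184
160^64 ≡ 184^2 = 33856 ≡ 318
160^128 ≡ 318^2 = 101124 ≡ 101
160^256 ≡ 101^2 = 10201 ≡ 385
381 = 256 + 64 + 32 + 16 + 8 + 4 + 1, so 160^381 ≡ 385·318·184·309·203·77·160 ≡ 227 (mod 409)
408·227 = 92616 ≡ 182 (mod 409)
400 ≠ 182; the check fails.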